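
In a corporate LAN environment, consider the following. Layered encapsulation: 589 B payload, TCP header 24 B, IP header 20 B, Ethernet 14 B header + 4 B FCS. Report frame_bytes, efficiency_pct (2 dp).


TCP segment = 589 + 24 = 613 B
IP packet = 613 + 20 = 633 B
Ethernet frame = 633 + 14 + 4 = 651 B
Efficiency = app / frame = 589 / 651 = 0.904762 = 90.4762% -> 90.48% (2 dp)

651, 90.48


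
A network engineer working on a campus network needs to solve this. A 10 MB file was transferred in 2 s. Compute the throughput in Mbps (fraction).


Given: file = 10 MB, time = 2 s
File in Mb = 10 * 8 = 80 Mb
Throughput = 80 / 2 Mbps
Throughput = 40 Mbps

40


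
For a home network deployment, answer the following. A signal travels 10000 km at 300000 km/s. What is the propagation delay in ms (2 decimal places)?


Given: distance = 10000 km, speed = 300000 km/s
Delay = distance / speed = 10000 / 300000 seconds
Delay in ms = 10000 * 1000 / 300000
Delay = 33.3333 ms
Rounded to 2 dp = 33.33 ms

33.33


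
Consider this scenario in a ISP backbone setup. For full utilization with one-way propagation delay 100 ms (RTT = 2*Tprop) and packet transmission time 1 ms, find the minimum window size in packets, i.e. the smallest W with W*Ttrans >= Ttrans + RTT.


Given: Ttrans = 1 ms, RTT = 200 ms (= 2 * Tprop, Tprop = 100 ms)
Time until first ACK returns = Ttrans + RTT = 1 + 200 = 201 ms
Need W * Ttrans >= Ttrans + RTT  ->  W >= (Ttrans + RTT) / Ttrans
(Ttrans + RTT) / Ttrans = 201 / 1 = 201
W_min = ceil(201) = 201

201


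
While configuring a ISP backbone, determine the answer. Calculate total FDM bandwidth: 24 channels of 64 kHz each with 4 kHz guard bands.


Given: 24 channels, 64 kHz each, guard = 4 kHz
Channel bandwidth = 24 * 64 = 1536 kHz
Guard bands = 23 gaps * 4 kHz = 92 kHz
Total = 1536 + 92 = 1628 kHz

1628


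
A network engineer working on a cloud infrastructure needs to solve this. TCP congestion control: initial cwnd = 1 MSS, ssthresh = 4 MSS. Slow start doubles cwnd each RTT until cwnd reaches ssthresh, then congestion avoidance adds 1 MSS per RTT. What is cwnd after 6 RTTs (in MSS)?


RTT 0: cwnd = 1 MSS (initial)
RTT 1: cwnd = 2 MSS (slow start, doubled)
RTT 2: cwnd = 4 MSS (slow start, doubled)
RTT 3: cwnd = 5 MSS (congestion avoidance, +1)
RTT 4: cwnd = 6 MSS (congestion avoidance, +1)
RTT 5: cwnd = 7 MSS (congestion avoidance, +1)
RTT 6: cwnd = 8 MSS (congestion avoidance, +1)

8


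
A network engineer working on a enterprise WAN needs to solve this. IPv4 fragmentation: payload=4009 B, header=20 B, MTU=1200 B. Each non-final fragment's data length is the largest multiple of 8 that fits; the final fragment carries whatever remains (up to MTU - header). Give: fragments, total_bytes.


Max data per non-final fragment = floor((MTU - header)/8)*8 = floor((1200 - 20)/8)*8 = floor(1180/8)*8 = 1176 B
Final fragment needs no 8-byte alignment: it can carry up to MTU - header = 1180 B
Non-final fragments needed = ceil((payload - 1180) / 1176) = ceil(2829/1176) = ceil(2.4056) = 3
Number of fragments = 3 + 1 = 4
Fragment sizes (data): 3 * 1176 B + 481 B (last, 481 <= 1180 OK)
Total bytes sent = payload + n_frags * header = 4009 + 4*20 = 4009 + 80 = 4089 B

4, 4089


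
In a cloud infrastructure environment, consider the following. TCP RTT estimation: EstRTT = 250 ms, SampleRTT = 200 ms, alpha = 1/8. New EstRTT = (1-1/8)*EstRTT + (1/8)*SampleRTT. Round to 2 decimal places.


Given: EstRTT = 250 ms, SampleRTT = 200 ms, alpha = 1/8
New EstRTT = (1 - alpha) * EstRTT + alpha * SampleRTT
(7/8) * 250 = 218.75
(1/8) * 200 = 25
New EstRTT = 218.75 + 25 = 243.75 ms -> 243.75 ms (2 dp)

243.75


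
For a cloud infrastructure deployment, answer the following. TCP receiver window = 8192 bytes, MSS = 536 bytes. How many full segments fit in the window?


Given: RWND = 8192 bytes, MSS = 536 bytes
Full segments = floor(RWND / MSS)
Full segments = floor(8192 / 536)
Full segments = floor(15.2836) = 15

15


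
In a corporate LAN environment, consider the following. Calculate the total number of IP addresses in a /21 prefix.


Given: CIDR prefix /21
Host bits = 32 - 21 = 11
Total addresses = 2^11 = 2048

2048


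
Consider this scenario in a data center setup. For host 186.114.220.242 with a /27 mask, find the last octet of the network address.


Given: IP = 186.114.220.242, prefix = /27
Subnet mask = 255.255.255.224
Last octet of IP: 242
Last octet of mask: 224
Network last octet = 242 AND 224 = 224

224


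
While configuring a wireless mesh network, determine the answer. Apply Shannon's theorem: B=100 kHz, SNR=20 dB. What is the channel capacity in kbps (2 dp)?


Given: B = 100 kHz, SNR = 20 dB
SNR linear = 10^(20/10) = 100
1 + SNR = 101
log2(101) = 6.6582114828
C = 100 * 1000 * 6.6582114828 = 665821.1483 bps
C = 665.821148 kbps -> 665.82 kbps (2 dp)

665.82


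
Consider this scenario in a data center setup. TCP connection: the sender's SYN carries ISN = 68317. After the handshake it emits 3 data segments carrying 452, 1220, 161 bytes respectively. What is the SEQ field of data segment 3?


The SYN occupies sequence number ISN = 68317, so the first data byte is ISN + 1 = 68318.
SEQ of data segment i = (ISN + 1) + sum of payload sizes of segments 1..i-1.
Segment 1: SEQ = 68318, payload = 452 bytes
Segment 2: SEQ = 68770, payload = 1220 bytes
Segment 3: SEQ = 69990, payload = 161 bytes
SEQ of segment 3 = 68318 + 452 + 1220 = 69990

69990


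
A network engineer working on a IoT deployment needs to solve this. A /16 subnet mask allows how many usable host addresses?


Given: subnet mask /16
Host bits = 32 - 16 = 16
Total addresses = 2^16 = 65536
Usable hosts = 65536 - 2 (network + broadcast) = 65534

65534


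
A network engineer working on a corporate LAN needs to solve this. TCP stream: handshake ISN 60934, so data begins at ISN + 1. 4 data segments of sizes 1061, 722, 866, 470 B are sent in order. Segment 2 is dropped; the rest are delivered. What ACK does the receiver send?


SYN uses sequence number 60934; first data byte = ISN + 1 = 60935.
Segment 1: SEQ = 60935, len = 1061 B, covers [60935, 61995]
Segment 2: SEQ = 61996, len = 722 B, covers [61996, 62717] [LOST]
Segment 3: SEQ = 62718, len = 866 B, covers [62718, 63583]
Segment 4: SEQ = 63584, len = 470 B, covers [63584, 64053]
In-order data received: bytes [60935, 61995] (segments 1..1).
Segment 2 missing -> gap begins at byte 61996; later segments buffered out of order.
Cumulative ACK = next expected in-order byte = 60935 + 1061 = 61996

61996


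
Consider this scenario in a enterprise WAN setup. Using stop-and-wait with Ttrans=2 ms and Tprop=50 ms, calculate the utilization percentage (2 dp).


Given: Ttrans = 2 ms, Tprop = 50 ms
RTT = 2 * Tprop = 2 * 50 = 100 ms
U = Ttrans / (Ttrans + RTT)
U = 2 / (2 + 100)
U = 2 / 102 = 0.019608
U% = 1.96%

1.96


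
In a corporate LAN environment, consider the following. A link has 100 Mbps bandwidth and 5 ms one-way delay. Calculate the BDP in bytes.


Given: bandwidth = 100 Mbps, delay = 5 ms
BDP in bits = 100 * 10^6 * 5 / 1000
BDP in bits = 500000
BDP in bytes = 500000 / 8 = 62500

62500


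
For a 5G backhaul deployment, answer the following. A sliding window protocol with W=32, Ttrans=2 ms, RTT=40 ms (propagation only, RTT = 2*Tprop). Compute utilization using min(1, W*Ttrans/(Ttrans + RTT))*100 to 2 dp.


Given: W = 32, Ttrans = 2 ms, RTT = 40 ms (= 2 * Tprop, Tprop = 20 ms)
Cycle time = Ttrans + RTT = 2 + 40 = 42 ms (first packet sent until its ACK returns)
W * Ttrans = 32 * 2 = 64 ms of sending per cycle
W * Ttrans / (Ttrans + RTT) = 64 / 42 = 1.523810
U = min(1, 1.523810) = 1.000000
U% = 100.00%

100.00


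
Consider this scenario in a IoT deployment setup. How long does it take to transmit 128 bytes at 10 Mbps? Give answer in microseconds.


Given: packet = 128 bytes, bandwidth = 10 Mbps
Packet in bits = 128 * 8 = 1024 bits
Bandwidth = 10 * 10^6 = 10000000 bps
Time = 1024 / 10000000 seconds
Time in us = 1024 * 10^6 / 10000000 = 102.4

102.4


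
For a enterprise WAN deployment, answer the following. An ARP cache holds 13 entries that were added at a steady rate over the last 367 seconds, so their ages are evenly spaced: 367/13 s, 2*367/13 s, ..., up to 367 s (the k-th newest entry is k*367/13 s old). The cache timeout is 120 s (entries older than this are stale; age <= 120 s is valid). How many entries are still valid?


Ages are k * 367/13 s for k = 1..13 (spacing = 28.2308 s).
Entry k is valid iff k * 367/13 <= 120 iff k <= 13 * 120 / 367 = 4.2507
n_valid = floor(4.2507) = 4
(n_stale = 13 - 4 = 9)

4


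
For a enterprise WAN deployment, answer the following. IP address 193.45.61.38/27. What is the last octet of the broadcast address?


Given: IP = 193.45.61.38, prefix = /27
Host bits = 32 - 27 = 5
Network last octet = 38 AND mask = 32
Host part size = 2^5 - 1 = 31
Broadcast last octet = 32 OR 31 = 63

63


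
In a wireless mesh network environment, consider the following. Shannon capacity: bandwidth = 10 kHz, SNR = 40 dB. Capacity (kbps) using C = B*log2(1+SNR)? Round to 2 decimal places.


Given: B = 10 kHz, SNR = 40 dB
SNR linear = 10^(40/10) = 10000
1 + SNR = 10001
log2(10001) = 13.2878566418
C = 10 * 1000 * 13.2878566418 = 132878.5664 bps
C = 132.878566 kbps -> 132.88 kbps (2 dp)

132.88


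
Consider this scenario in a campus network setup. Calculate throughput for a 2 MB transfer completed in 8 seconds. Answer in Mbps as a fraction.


Given: file = 2 MB, time = 8 s
File in Mb = 2 * 8 = 16 Mb
Throughput = 16 / 8 Mbps
Throughput = 2 Mbps

2


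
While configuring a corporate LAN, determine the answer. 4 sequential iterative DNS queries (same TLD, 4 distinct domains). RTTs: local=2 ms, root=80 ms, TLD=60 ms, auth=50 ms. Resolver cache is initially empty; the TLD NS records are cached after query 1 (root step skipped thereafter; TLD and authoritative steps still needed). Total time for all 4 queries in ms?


Lookup 1 (cold cache): local + root + TLD + auth = 2 + 80 + 60 + 50 = 192 ms
Lookups 2..4 (TLD NS cached -> skip root; new domain -> still ask TLD and auth): local + TLD + auth = 2 + 60 + 50 = 112 ms each
Remaining 3 lookups: 3 * 112 = 336 ms
Total = 192 + 336 = 528 ms

528


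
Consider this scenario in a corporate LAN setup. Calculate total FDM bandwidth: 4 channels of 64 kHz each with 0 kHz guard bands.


Given: 4 channels, 64 kHz each, guard = 0 kHz
Channel bandwidth = 4 * 64 = 256 kHz
Guard bands = 3 gaps * 0 kHz = 0 kHz
Total = 256 + 0 = 256 kHz

256


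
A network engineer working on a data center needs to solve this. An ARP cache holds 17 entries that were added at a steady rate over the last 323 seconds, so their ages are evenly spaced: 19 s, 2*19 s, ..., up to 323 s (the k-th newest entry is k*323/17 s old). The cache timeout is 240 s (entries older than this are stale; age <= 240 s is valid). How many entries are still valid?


Ages are k * 323/17 s for k = 1..17 (spacing = 19.0000 s).
Entry k is valid iff k * 323/17 <= 240 iff k <= 17 * 240 / 323 = 12.6316
n_valid = floor(12.6316) = 12
(n_stale = 17 - 12 = 5)

12


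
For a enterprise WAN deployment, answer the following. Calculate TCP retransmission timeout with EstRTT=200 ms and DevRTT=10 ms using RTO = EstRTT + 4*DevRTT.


Given: EstRTT = 200 ms, DevRTT = 10 ms
Timeout = EstRTT + 4 * DevRTT
4 * DevRTT = 4 * 10 = 40
Timeout = 200 + 40 = 240 ms

240


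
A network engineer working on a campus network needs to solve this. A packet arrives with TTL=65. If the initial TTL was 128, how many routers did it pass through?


Given: initial TTL = 128, received TTL = 65
Hops = initial TTL - received TTL
Hops = 128 - 65 = 63

63


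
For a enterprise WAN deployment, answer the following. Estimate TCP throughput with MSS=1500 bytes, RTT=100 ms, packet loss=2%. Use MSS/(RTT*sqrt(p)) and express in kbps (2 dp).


Given: MSS = 1500 bytes, RTT = 100 ms, loss = 2%
RTT in seconds = 100 / 1000 = 0.1
Loss rate = 2% = 0.02
sqrt(loss) = sqrt(0.02) = 0.141421356237
Throughput (bytes/s) = 1500 / (0.1 * 0.141421356237) = 106066.0172
Throughput (kbps) = 106066.0172 * 8 / 1000 = 848.528137 -> 848.53 kbps (2 dp)

848.53


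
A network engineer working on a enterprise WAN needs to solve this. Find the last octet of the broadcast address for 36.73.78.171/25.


Given: IP = 36.73.78.171, prefix = /25
Host bits = 32 - 25 = 7
Network last octet = 171 AND mask = 128
Host part size = 2^7 - 1 = 127
Broadcast last octet = 128 OR 127 = 255

255


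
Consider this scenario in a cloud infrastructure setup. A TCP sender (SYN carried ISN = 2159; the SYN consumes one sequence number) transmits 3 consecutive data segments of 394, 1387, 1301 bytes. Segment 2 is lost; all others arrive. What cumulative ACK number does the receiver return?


SYN uses sequence number 2159; first data byte = ISN + 1 = 2160.
Segment 1: SEQ = 2160, len = 394 B, covers [2160, 2553]
Segment 2: SEQ = 2554, len = 1387 B, covers [2554, 3940] [LOST]
Segment 3: SEQ = 3941, len = 1301 B, covers [3941, 5241]
In-order data received: bytes [2160, 2553] (segments 1..1).
Segment 2 missing -> gap begins at byte 2554; later segments buffered out of order.
Cumulative ACK = next expected in-order byte = 2160 + 394 = 2554

2554


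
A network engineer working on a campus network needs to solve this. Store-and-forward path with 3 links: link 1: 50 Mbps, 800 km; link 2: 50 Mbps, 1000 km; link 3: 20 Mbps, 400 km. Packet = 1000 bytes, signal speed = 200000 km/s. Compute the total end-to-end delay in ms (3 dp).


Packet = 1000 bytes = 8000 bits. Store-and-forward: sum (t_trans + t_prop) per link.
Link 1: t_trans = 8000/(50*10^6) s = 0.1600 ms; t_prop = 800/200000 s = 4.0000 ms; subtotal = 4.1600 ms
Link 2: t_trans = 8000/(50*10^6) s = 0.1600 ms; t_prop = 1000/200000 s = 5.0000 ms; subtotal = 5.1600 ms
Link 3: t_trans = 8000/(20*10^6) s = 0.4000 ms; t_prop = 400/200000 s = 2.0000 ms; subtotal = 2.4000 ms
End-to-end = 4.1600 + 5.1600 + 2.4000 = 11.7200 ms -> 11.720 ms (3 dp)

11.720


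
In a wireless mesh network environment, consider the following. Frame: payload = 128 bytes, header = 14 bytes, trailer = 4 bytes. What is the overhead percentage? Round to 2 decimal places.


Given: payload = 128 B, header = 14 B, trailer = 4 B
Overhead bytes = header + trailer = 14 + 4 = 18
Total frame = payload + overhead = 128 + 18 = 146
Overhead % = 18 / 146 * 100 = 12.3288% -> 12.33% (2 dp)

12.33


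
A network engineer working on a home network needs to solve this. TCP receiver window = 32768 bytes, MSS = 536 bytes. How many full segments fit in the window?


Given: RWND = 32768 bytes, MSS = 536 bytes
Full segments = floor(RWND / MSS)
Full segments = floor(32768 / 536)
Full segments = floor(61.1343) = 61

61


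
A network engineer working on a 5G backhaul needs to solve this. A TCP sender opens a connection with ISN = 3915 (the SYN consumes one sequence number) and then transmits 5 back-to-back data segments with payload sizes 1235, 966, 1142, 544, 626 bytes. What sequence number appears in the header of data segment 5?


The SYN occupies sequence number ISN = 3915, so the first data byte is ISN + 1 = 3916.
SEQ of data segment i = (ISN + 1) + sum of payload sizes of segments 1..i-1.
Segment 1: SEQ = 3916, payload = 1235 bytes
Segment 2: SEQ = 5151, payload = 966 bytes
Segment 3: SEQ = 6117, payload = 1142 bytes
Segment 4: SEQ = 7259, payload = 544 bytes
Segment 5: SEQ = 7803, payload = 626 bytes
SEQ of segment 5 = 3916 + 1235 + 966 + 1142 + 544 = 7803

7803


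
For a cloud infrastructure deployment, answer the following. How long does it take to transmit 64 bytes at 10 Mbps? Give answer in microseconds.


Given: packet = 64 bytes, bandwidth = 10 Mbps
Packet in bits = 64 * 8 = 512 bits
Bandwidth = 10 * 10^6 = 10000000 bps
Time = 512 / 10000000 seconds
Time in us = 512 * 10^6 / 10000000 = 51.2

51.2


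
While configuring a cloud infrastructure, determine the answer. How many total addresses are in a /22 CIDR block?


Given: CIDR prefix /22
Host bits = 32 - 22 = 10
Total addresses = 2^10 = 1024

1024


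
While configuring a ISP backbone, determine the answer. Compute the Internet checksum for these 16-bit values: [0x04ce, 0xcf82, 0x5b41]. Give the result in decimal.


Given words: [0x04ce, 0xcf82, 0x5b41]
Step 1: Sum all words
Raw sum = 1230 + 53122 + 23361 = 77713
Step 2: Fold carry: (12177 + 1) = 12178
One's complement = ~12178 & 0xFFFF = 53357

53357


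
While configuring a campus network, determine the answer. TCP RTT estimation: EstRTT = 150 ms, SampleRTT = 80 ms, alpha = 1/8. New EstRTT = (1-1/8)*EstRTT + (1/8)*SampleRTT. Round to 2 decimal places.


Given: EstRTT = 150 ms, SampleRTT = 80 ms, alpha = 1/8
New EstRTT = (1 - alpha) * EstRTT + alpha * SampleRTT
(7/8) * 150 = 131.25
(1/8) * 80 = 10
New EstRTT = 131.25 + 10 = 141.25 ms -> 141.25 ms (2 dp)

141.25


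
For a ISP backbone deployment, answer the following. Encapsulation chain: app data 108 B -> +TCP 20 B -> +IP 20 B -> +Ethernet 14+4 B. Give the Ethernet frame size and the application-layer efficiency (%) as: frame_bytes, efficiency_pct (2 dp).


TCP segment = 108 + 20 = 128 B
IP packet = 128 + 20 = 148 B
Ethernet frame = 148 + 14 + 4 = 166 B
Efficiency = app / frame = 108 / 166 = 0.650602 = 65.0602% -> 65.06% (2 dp)

166, 65.06


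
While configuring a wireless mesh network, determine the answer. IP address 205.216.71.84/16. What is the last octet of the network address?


Given: IP = 205.216.71.84, prefix = /16
Subnet mask = 255.255.0.0
Last octet of IP: 84
Last octet of mask: 0
Network last octet = 84 AND 0 = 0

0


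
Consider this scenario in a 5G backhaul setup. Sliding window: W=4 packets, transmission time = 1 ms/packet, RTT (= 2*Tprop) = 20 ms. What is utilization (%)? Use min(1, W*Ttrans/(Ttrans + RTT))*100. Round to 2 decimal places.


Given: W = 4, Ttrans = 1 ms, RTT = 20 ms (= 2 * Tprop, Tprop = 10 ms)
Cycle time = Ttrans + RTT = 1 + 20 = 21 ms (first packet sent until its ACK returns)
W * Ttrans = 4 * 1 = 4 ms of sending per cycle
W * Ttrans / (Ttrans + RTT) = 4 / 21 = 0.190476
U = min(1, 0.190476) = 0.190476
U% = 19.05%

19.05


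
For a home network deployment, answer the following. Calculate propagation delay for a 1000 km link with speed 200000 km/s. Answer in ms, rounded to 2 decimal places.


Given: distance = 1000 km, speed = 200000 km/s
Delay = distance / speed = 1000 / 200000 seconds
Delay in ms = 1000 * 1000 / 200000
Delay = 5.0000 ms
Rounded to 2 dp = 5.00 ms

5.00


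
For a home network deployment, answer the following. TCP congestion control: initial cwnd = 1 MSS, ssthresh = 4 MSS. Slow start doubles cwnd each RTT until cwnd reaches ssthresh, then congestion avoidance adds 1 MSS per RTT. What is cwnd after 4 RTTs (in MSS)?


RTT 0: cwnd = 1 MSS (initial)
RTT 1: cwnd = 2 MSS (slow start, doubled)
RTT 2: cwnd = 4 MSS (slow start, doubled)
RTT 3: cwnd = 5 MSS (congestion avoidance, +1)
RTT 4: cwnd = 6 MSS (congestion avoidance, +1)

6


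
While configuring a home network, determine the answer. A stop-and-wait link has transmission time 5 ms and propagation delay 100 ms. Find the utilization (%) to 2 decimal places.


Given: Ttrans = 5 ms, Tprop = 100 ms
RTT = 2 * Tprop = 2 * 100 = 200 ms
U = Ttrans / (Ttrans + RTT)
U = 5 / (5 + 200)
U = 5 / 205 = 0.02439
U% = 2.44%

2.44


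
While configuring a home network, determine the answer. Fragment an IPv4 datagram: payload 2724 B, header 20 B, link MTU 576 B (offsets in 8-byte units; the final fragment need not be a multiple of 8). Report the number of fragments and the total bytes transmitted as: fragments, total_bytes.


Max data per non-final fragment = floor((MTU - header)/8)*8 = floor((576 - 20)/8)*8 = floor(556/8)*8 = 552 B
Final fragment needs no 8-byte alignment: it can carry up to MTU - header = 556 B
Non-final fragments needed = ceil((payload - 556) / 552) = ceil(2168/552) = ceil(3.9275) = 4
Number of fragments = 4 + 1 = 5
Fragment sizes (data): 4 * 552 B + 516 B (last, 516 <= 556 OK)
Total bytes sent = payload + n_frags * header = 2724 + 5*20 = 2724 + 100 = 2824 B

5, 2824


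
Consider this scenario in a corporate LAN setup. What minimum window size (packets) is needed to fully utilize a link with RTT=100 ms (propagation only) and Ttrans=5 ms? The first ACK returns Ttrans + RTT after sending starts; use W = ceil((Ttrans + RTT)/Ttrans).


Given: Ttrans = 5 ms, RTT = 100 ms (= 2 * Tprop, Tprop = 50 ms)
Time until first ACK returns = Ttrans + RTT = 5 + 100 = 105 ms
Need W * Ttrans >= Ttrans + RTT  ->  W >= (Ttrans + RTT) / Ttrans
(Ttrans + RTT) / Ttrans = 105 / 5 = 21
W_min = ceil(21) = 21

21


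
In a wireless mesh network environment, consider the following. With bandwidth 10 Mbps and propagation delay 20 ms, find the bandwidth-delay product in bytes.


Given: bandwidth = 10 Mbps, delay = 20 ms
BDP in bits = 10 * 10^6 * 20 / 1000
BDP in bits = 200000
BDP in bytes = 200000 / 8 = 25000

25000


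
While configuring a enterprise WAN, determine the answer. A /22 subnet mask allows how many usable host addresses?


Given: subnet mask /22
Host bits = 32 - 22 = 10
Total addresses = 2^10 = 1024
Usable hosts = 1024 - 2 (network + broadcast) = 1022

1022


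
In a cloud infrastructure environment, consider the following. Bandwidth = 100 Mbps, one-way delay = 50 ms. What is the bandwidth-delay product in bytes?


Given: bandwidth = 100 Mbps, delay = 50 ms
BDP in bits = 100 * 10^6 * 50 / 1000
BDP in bits = 5000000
BDP in bytes = 5000000 / 8 = 625000

625000


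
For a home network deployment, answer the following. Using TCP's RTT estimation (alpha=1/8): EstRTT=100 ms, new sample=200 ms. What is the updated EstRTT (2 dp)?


Given: EstRTT = 100 ms, SampleRTT = 200 ms, alpha = 1/8
New EstRTT = (1 - alpha) * EstRTT + alpha * SampleRTT
(7/8) * 100 = 87.5
(1/8) * 200 = 25
New EstRTT = 87.5 + 25 = 112.5 ms -> 112.50 ms (2 dp)

112.50


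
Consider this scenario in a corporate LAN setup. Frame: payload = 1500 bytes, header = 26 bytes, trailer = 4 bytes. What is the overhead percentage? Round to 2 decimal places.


Given: payload = 1500 B, header = 26 B, trailer = 4 B
Overhead bytes = header + trailer = 26 + 4 = 30
Total frame = payload + overhead = 1500 + 30 = 1530
Overhead % = 30 / 1530 * 100 = 1.9608% -> 1.96% (2 dp)

1.96


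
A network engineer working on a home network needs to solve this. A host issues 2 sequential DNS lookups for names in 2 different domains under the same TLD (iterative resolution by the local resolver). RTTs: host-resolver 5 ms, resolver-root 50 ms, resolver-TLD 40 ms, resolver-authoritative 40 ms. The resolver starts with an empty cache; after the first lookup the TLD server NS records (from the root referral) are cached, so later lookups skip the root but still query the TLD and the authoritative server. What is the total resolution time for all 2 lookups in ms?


Lookup 1 (cold cache): local + root + TLD + auth = 5 + 50 + 40 + 40 = 135 ms
Lookups 2..2 (TLD NS cached -> skip root; new domain -> still ask TLD and auth): local + TLD + auth = 5 + 40 + 40 = 85 ms each
Remaining 1 lookups: 1 * 85 = 85 ms
Total = 135 + 85 = 220 ms

220


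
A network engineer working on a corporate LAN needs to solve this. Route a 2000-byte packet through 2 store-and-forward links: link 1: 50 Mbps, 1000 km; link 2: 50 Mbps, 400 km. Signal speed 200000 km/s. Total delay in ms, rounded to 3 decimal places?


Packet = 2000 bytes = 16000 bits. Store-and-forward: sum (t_trans + t_prop) per link.
Link 1: t_trans = 16000/(50*10^6) s = 0.3200 ms; t_prop = 1000/200000 s = 5.0000 ms; subtotal = 5.3200 ms
Link 2: t_trans = 16000/(50*10^6) s = 0.3200 ms; t_prop = 400/200000 s = 2.0000 ms; subtotal = 2.3200 ms
End-to-end = 5.3200 + 2.3200 = 7.6400 ms -> 7.640 ms (3 dp)

7.640


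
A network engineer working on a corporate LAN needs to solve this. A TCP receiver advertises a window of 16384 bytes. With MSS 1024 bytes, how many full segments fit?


Given: RWND = 16384 bytes, MSS = 1024 bytes
Full segments = floor(RWND / MSS)
Full segments = floor(16384 / 1024)
Full segments = floor(16.0) = 16

16


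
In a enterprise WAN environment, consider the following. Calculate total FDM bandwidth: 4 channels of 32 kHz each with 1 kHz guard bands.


Given: 4 channels, 32 kHz each, guard = 1 kHz
Channel bandwidth = 4 * 32 = 128 kHz
Guard bands = 3 gaps * 1 kHz = 3 kHz
Total = 128 + 3 = 131 kHz

131


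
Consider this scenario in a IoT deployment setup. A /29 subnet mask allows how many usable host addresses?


Given: subnet mask /29
Host bits = 32 - 29 = 3
Total addresses = 2^3 = 8
Usable hosts = 8 - 2 (network + broadcast) = 6

6


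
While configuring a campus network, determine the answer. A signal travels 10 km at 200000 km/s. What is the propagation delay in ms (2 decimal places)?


Given: distance = 10 km, speed = 200000 km/s
Delay = distance / speed = 10 / 200000 seconds
Delay in ms = 10 * 1000 / 200000
Delay = 0.0500 ms
Rounded to 2 dp = 0.05 ms

0.05


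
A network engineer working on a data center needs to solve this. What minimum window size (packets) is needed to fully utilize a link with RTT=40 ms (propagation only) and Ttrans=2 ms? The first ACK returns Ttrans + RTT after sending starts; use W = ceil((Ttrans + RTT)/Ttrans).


Given: Ttrans = 2 ms, RTT = 40 ms (= 2 * Tprop, Tprop = 20 ms)
Time until first ACK returns = Ttrans + RTT = 2 + 40 = 42 ms
Need W * Ttrans >= Ttrans + RTT  ->  W >= (Ttrans + RTT) / Ttrans
(Ttrans + RTT) / Ttrans = 42 / 2 = 21
W_min = ceil(21) = 21

21


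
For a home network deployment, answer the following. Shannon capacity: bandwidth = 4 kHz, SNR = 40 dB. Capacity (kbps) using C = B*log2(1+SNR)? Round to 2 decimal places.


Given: B = 4 kHz, SNR = 40 dB
SNR linear = 10^(40/10) = 10000
1 + SNR = 10001
log2(10001) = 13.2878566418
C = 4 * 1000 * 13.2878566418 = 53151.4266 bps
C = 53.151427 kbps -> 53.15 kbps (2 dp)

53.15


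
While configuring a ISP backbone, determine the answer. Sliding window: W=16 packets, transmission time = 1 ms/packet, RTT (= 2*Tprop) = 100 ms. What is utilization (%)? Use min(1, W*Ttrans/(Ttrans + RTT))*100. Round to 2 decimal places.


Given: W = 16, Ttrans = 1 ms, RTT = 100 ms (= 2 * Tprop, Tprop = 50 ms)
Cycle time = Ttrans + RTT = 1 + 100 = 101 ms (first packet sent until its ACK returns)
W * Ttrans = 16 * 1 = 16 ms of sending per cycle
W * Ttrans / (Ttrans + RTT) = 16 / 101 = 0.158416
U = min(1, 0.158416) = 0.158416
U% = 15.84%

15.84


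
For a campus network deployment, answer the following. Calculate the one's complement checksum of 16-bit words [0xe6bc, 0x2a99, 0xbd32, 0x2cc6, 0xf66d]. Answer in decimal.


Given words: [0xe6bc, 0x2a99, 0xbd32, 0x2cc6, 0xf66d]
Step 1: Sum all words
Raw sum = 59068 + 10905 + 48434 + 11462 + 63085 = 192954
Step 2: Fold carry: (61882 + 2) = 61884
One's complement = ~61884 & 0xFFFF = 3651

3651


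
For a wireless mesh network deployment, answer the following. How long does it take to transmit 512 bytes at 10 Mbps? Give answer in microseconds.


Given: packet = 512 bytes, bandwidth = 10 Mbps
Packet in bits = 512 * 8 = 4096 bits
Bandwidth = 10 * 10^6 = 10000000 bps
Time = 4096 / 10000000 seconds
Time in us = 4096 * 10^6 / 10000000 = 409.6

409.6


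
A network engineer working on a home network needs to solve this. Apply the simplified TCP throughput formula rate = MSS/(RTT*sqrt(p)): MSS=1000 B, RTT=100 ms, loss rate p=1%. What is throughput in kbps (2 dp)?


Given: MSS = 1000 bytes, RTT = 100 ms, loss = 1%
RTT in seconds = 100 / 1000 = 0.1
Loss rate = 1% = 0.01
sqrt(loss) = sqrt(0.01) = 0.1
Throughput (bytes/s) = 1000 / (0.1 * 0.1) = 100000.0000
Throughput (kbps) = 100000.0000 * 8 / 1000 = 800.000000 -> 800.00 kbps (2 dp)

800.00


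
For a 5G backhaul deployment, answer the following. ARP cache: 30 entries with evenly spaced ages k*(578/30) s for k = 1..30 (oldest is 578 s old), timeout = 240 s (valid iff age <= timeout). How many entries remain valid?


Ages are k * 578/30 s for k = 1..30 (spacing = 19.2667 s).
Entry k is valid iff k * 578/30 <= 240 iff k <= 30 * 240 / 578 = 12.4567
n_valid = floor(12.4567) = 12
(n_stale = 30 - 12 = 18)

12


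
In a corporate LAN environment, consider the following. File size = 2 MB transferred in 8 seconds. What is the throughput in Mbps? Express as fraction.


Given: file = 2 MB, time = 8 s
File in Mb = 2 * 8 = 16 Mb
Throughput = 16 / 8 Mbps
Throughput = 2 Mbps

2


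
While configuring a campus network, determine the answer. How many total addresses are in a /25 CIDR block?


Given: CIDR prefix /25
Host bits = 32 - 25 = 7
Total addresses = 2^7 = 128

128


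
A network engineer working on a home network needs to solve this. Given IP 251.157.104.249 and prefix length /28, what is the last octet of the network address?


Given: IP = 251.157.104.249, prefix = /28
Subnet mask = 255.255.255.240
Last octet of IP: 249
Last octet of mask: 240
Network last octet = 249 AND 240 = 240

240


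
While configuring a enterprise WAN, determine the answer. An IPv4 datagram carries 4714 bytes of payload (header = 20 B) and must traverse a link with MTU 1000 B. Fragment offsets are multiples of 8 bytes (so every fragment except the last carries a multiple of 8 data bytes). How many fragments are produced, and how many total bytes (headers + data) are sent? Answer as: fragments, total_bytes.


Max data per non-final fragment = floor((MTU - header)/8)*8 = floor((1000 - 20)/8)*8 = floor(980/8)*8 = 976 B
Final fragment needs no 8-byte alignment: it can carry up to MTU - header = 980 B
Non-final fragments needed = ceil((payload - 980) / 976) = ceil(3734/976) = ceil(3.8258) = 4
Number of fragments = 4 + 1 = 5
Fragment sizes (data): 4 * 976 B + 810 B (last, 810 <= 980 OK)
Total bytes sent = payload + n_frags * header = 4714 + 5*20 = 4714 + 100 = 4814 B

5, 4814


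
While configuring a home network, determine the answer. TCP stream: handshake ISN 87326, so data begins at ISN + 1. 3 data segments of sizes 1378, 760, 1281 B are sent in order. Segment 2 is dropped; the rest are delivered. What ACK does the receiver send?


SYN uses sequence number 87326; first data byte = ISN + 1 = 87327.
Segment 1: SEQ = 87327, len = 1378 B, covers [87327, 88704]
Segment 2: SEQ = 88705, len = 760 B, covers [88705, 89464] [LOST]
Segment 3: SEQ = 89465, len = 1281 B, covers [89465, 90745]
In-order data received: bytes [87327, 88704] (segments 1..1).
Segment 2 missing -> gap begins at byte 88705; later segments buffered out of order.
Cumulative ACK = next expected in-order byte = 87327 + 1378 = 88705

88705


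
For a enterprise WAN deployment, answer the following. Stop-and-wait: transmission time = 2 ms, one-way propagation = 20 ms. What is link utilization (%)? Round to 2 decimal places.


Given: Ttrans = 2 ms, Tprop = 20 ms
RTT = 2 * Tprop = 2 * 20 = 40 ms
U = Ttrans / (Ttrans + RTT)
U = 2 / (2 + 40)
U = 2 / 42 = 0.047619
U% = 4.76%

4.76


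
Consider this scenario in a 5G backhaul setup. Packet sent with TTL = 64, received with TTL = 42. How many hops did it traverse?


Given: initial TTL = 64, received TTL = 42
Hops = initial TTL - received TTL
Hops = 64 - 42 = 22

22


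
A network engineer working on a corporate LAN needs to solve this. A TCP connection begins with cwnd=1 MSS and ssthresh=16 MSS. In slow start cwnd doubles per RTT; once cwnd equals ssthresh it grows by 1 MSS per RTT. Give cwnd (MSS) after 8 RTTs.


RTT 0: cwnd = 1 MSS (initial)
RTT 1: cwnd = 2 MSS (slow start, doubled)
RTT 2: cwnd = 4 MSS (slow start, doubled)
RTT 3: cwnd = 8 MSS (slow start, doubled)
RTT 4: cwnd = 16 MSS (slow start, doubled)
RTT 5: cwnd = 17 MSS (congestion avoidance, +1)
RTT 6: cwnd = 18 MSS (congestion avoidance, +1)
RTT 7: cwnd = 19 MSS (congestion avoidance, +1)
RTT 8: cwnd = 20 MSS (congestion avoidance, +1)

20


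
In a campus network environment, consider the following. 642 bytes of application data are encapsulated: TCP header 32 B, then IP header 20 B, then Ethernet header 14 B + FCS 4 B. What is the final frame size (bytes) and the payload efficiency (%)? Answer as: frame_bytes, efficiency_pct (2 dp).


TCP segment = 642 + 32 = 674 B
IP packet = 674 + 20 = 694 B
Ethernet frame = 694 + 14 + 4 = 712 B
Efficiency = app / frame = 642 / 712 = 0.901685 = 90.1685% -> 90.17% (2 dp)

712, 90.17


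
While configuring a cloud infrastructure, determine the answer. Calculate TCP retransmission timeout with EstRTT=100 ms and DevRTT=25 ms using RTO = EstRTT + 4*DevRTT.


Given: EstRTT = 100 ms, DevRTT = 25 ms
Timeout = EstRTT + 4 * DevRTT
4 * DevRTT = 4 * 25 = 100
Timeout = 100 + 100 = 200 ms

200


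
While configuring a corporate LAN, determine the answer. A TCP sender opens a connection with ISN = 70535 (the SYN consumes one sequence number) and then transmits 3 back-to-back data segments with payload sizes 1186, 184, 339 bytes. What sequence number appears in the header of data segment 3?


The SYN occupies sequence number ISN = 70535, so the first data byte is ISN + 1 = 70536.
SEQ of data segment i = (ISN + 1) + sum of payload sizes of segments 1..i-1.
Segment 1: SEQ = 70536, payload = 1186 bytes
Segment 2: SEQ = 71722, payload = 184 bytes
Segment 3: SEQ = 71906, payload = 339 bytes
SEQ of segment 3 = 70536 + 1186 + 184 = 71906

71906


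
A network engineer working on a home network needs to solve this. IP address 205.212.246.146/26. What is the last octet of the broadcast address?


Given: IP = 205.212.246.146, prefix = /26
Host bits = 32 - 26 = 6
Network last octet = 146 AND mask = 128
Host part size = 2^6 - 1 = 63
Broadcast last octet = 128 OR 63 = 191

191


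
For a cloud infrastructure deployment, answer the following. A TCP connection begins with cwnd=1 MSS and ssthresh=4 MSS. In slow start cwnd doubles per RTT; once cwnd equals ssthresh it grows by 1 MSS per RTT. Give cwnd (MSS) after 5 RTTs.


RTT 0: cwnd = 1 MSS (initial)
RTT 1: cwnd = 2 MSS (slow start, doubled)
RTT 2: cwnd = 4 MSS (slow start, doubled)
RTT 3: cwnd = 5 MSS (congestion avoidance, +1)
RTT 4: cwnd = 6 MSS (congestion avoidance, +1)
RTT 5: cwnd = 7 MSS (congestion avoidance, +1)

7


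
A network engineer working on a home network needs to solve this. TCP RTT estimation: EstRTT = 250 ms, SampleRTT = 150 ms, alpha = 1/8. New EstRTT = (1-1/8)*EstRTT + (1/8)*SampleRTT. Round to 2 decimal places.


Given: EstRTT = 250 ms, SampleRTT = 150 ms, alpha = 1/8
New EstRTT = (1 - alpha) * EstRTT + alpha * SampleRTT
(7/8) * 250 = 218.75
(1/8) * 150 = 18.75
New EstRTT = 218.75 + 18.75 = 237.5 ms -> 237.50 ms (2 dp)

237.50


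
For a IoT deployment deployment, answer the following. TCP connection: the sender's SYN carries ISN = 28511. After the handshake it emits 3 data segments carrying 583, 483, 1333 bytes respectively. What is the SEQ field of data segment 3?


The SYN occupies sequence number ISN = 28511, so the first data byte is ISN + 1 = 28512.
SEQ of data segment i = (ISN + 1) + sum of payload sizes of segments 1..i-1.
Segment 1: SEQ = 28512, payload = 583 bytes
Segment 2: SEQ = 29095, payload = 483 bytes
Segment 3: SEQ = 29578, payload = 1333 bytes
SEQ of segment 3 = 28512 + 583 + 483 = 29578

29578


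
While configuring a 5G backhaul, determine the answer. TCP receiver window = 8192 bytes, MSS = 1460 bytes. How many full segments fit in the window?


Given: RWND = 8192 bytes, MSS = 1460 bytes
Full segments = floor(RWND / MSS)
Full segments = floor(8192 / 1460)
Full segments = floor(5.611) = 5

5


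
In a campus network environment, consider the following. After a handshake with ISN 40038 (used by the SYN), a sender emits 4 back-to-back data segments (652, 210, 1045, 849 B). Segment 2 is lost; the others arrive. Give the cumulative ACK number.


SYN uses sequence number 40038; first data byte = ISN + 1 = 40039.
Segment 1: SEQ = 40039, len = 652 B, covers [40039, 40690]
Segment 2: SEQ = 40691, len = 210 B, covers [40691, 40900] [LOST]
Segment 3: SEQ = 40901, len = 1045 B, covers [40901, 41945]
Segment 4: SEQ = 41946, len = 849 B, covers [41946, 42794]
In-order data received: bytes [40039, 40690] (segments 1..1).
Segment 2 missing -> gap begins at byte 40691; later segments buffered out of order.
Cumulative ACK = next expected in-order byte = 40039 + 652 = 40691

40691


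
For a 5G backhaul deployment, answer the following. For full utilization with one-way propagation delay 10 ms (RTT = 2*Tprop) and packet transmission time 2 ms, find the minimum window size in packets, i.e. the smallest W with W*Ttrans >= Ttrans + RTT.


Given: Ttrans = 2 ms, RTT = 20 ms (= 2 * Tprop, Tprop = 10 ms)
Time until first ACK returns = Ttrans + RTT = 2 + 20 = 22 ms
Need W * Ttrans >= Ttrans + RTT  ->  W >= (Ttrans + RTT) / Ttrans
(Ttrans + RTT) / Ttrans = 22 / 2 = 11
W_min = ceil(11) = 11

11


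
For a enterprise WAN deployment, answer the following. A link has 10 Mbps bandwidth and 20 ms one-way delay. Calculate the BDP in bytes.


Given: bandwidth = 10 Mbps, delay = 20 ms
BDP in bits = 10 * 10^6 * 20 / 1000
BDP in bits = 200000
BDP in bytes = 200000 / 8 = 25000

25000


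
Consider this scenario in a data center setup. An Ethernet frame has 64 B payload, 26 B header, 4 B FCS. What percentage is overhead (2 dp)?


Given: payload = 64 B, header = 26 B, trailer = 4 B
Overhead bytes = header + trailer = 26 + 4 = 30
Total frame = payload + overhead = 64 + 30 = 94
Overhead % = 30 / 94 * 100 = 31.9149% -> 31.91% (2 dp)

31.91


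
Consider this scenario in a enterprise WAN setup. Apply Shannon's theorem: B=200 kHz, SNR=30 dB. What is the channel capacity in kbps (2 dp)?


Given: B = 200 kHz, SNR = 30 dB
SNR linear = 10^(30/10) = 1000
1 + SNR = 1001
log2(1001) = 9.9672262588
C = 200 * 1000 * 9.9672262588 = 1993445.2518 bps
C = 1993.445252 kbps -> 1993.45 kbps (2 dp)

1993.45


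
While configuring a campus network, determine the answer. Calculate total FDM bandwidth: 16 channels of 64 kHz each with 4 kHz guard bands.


Given: 16 channels, 64 kHz each, guard = 4 kHz
Channel bandwidth = 16 * 64 = 1024 kHz
Guard bands = 15 gaps * 4 kHz = 60 kHz
Total = 1024 + 60 = 1084 kHz

1084


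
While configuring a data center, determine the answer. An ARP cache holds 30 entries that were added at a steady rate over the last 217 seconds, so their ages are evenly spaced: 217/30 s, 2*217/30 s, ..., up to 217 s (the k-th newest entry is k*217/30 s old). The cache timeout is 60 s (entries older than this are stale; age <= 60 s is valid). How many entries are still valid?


Ages are k * 217/30 s for k = 1..30 (spacing = 7.2333 s).
Entry k is valid iff k * 217/30 <= 60 iff k <= 30 * 60 / 217 = 8.2949
n_valid = floor(8.2949) = 8
(n_stale = 30 - 8 = 22)

8


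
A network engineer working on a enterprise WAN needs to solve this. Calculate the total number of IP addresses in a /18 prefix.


Given: CIDR prefix /18
Host bits = 32 - 18 = 14
Total addresses = 2^14 = 16384

16384


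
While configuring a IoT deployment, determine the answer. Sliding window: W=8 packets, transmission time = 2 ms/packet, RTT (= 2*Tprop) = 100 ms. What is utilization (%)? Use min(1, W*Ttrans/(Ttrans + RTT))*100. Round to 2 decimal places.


Given: W = 8, Ttrans = 2 ms, RTT = 100 ms (= 2 * Tprop, Tprop = 50 ms)
Cycle time = Ttrans + RTT = 2 + 100 = 102 ms (first packet sent until its ACK returns)
W * Ttrans = 8 * 2 = 16 ms of sending per cycle
W * Ttrans / (Ttrans + RTT) = 16 / 102 = 0.156863
U = min(1, 0.156863) = 0.156863
U% = 15.69%

15.69


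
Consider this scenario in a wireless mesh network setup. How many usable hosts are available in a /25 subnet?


Given: subnet mask /25
Host bits = 32 - 25 = 7
Total addresses = 2^7 = 128
Usable hosts = 128 - 2 (network + broadcast) = 126

126


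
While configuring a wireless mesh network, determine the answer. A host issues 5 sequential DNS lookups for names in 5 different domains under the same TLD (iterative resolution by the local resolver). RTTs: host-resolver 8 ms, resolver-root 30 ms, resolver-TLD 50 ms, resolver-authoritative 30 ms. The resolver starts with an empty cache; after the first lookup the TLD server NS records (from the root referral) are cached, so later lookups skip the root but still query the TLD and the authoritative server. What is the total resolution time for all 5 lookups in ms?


Lookup 1 (cold cache): local + root + TLD + auth = 8 + 30 + 50 + 30 = 118 ms
Lookups 2..5 (TLD NS cached -> skip root; new domain -> still ask TLD and auth): local + TLD + auth = 8 + 50 + 30 = 88 ms each
Remaining 4 lookups: 4 * 88 = 352 ms
Total = 118 + 352 = 470 ms

470
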